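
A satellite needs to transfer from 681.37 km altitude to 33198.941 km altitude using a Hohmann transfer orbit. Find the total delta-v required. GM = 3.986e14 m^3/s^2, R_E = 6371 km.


r1 = 7052.3700 km = 7.05237e+06 m
r2 = 39569.9410 km = 3.9569941e+07 m
dv1 = sqrt(mu/r1)*(sqrt(2*r2/(r1+r2)) - 1) = 2276.9639 m/s
dv2 = sqrt(mu/r2)*(1 - sqrt(2*r1/(r1+r2))) = 1428.1387 m/s
total dv = |dv1| + |dv2| = 2276.9639 + 1428.1387 = 3705.1026 m/s = 3.7051 km/s

3.7051 km/s


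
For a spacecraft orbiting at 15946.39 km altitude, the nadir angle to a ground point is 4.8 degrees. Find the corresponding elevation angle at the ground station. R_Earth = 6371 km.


r = R_E + alt = 22317.3900 km
Law of sines in the satellite / Earth-center / ground-point triangle:
  sin(nadir)/R_E = sin(90 + el)/r  =>  cos(el) = (r/R_E)*sin(nadir)
cos(el) = (22317.3900 / 6371.0000) * sin(4.8 deg) = 0.2931206
el = arccos(0.2931206) = 72.9551 deg
(Earth-central angle = 90 - nadir - el = 12.2449 deg)

72.9551 degrees


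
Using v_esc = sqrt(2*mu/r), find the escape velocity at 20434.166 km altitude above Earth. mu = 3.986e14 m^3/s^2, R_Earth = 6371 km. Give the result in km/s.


r = 6371.0 + 20434.166 = 26805.1660 km = 2.6805166e+07 m
v_esc = sqrt(2*mu/r) = sqrt(2*3.986e14 / 2.6805166e+07)
v_esc = 5453.4884 m/s = 5.4535 km/s

5.4535 km/s


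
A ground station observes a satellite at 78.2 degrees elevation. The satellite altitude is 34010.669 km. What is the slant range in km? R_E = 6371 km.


h = 34010.669 km, el = 78.2 deg
d = -R_E*sin(el) + sqrt((R_E*sin(el))^2 + 2*R_E*h + h^2)
d = -6371.0000*sin(1.3648) + sqrt((6371.0000*0.9788674)^2 + 2*6371.0000*34010.669 + 34010.669^2)
d = 34124.2824 km

34124.2824 km


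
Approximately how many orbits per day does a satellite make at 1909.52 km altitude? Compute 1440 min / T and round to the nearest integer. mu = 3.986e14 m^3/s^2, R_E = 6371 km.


r = 8.28052e+06 m
T = 2*pi*sqrt(r^3/mu) = 7498.9013 s = 124.9817 min
revs/day = 1440 / 124.9817 = 11.5217
Rounded: 12 revolutions per day

12 revolutions per day


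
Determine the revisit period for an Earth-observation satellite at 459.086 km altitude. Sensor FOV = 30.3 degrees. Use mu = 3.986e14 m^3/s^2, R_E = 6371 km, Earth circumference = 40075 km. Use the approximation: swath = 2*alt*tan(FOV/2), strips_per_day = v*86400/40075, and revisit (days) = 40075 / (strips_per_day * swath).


swath = 2*459.086*tan(0.2644174) = 248.6016 km
v = sqrt(mu/r) = 7639.3351 m/s = 7.6393 km/s
strips/day = v*86400/40075 = 7.6393*86400/40075 = 16.4701
coverage/day = strips * swath = 16.4701 * 248.6016 = 4094.4890 km
revisit = 40075 / 4094.4890 = 9.7875 days

9.7875 days


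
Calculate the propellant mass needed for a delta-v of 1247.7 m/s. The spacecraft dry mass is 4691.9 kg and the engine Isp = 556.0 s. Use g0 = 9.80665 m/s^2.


ve = Isp * g0 = 556.0 * 9.80665 = 5452.497400 m/s
mass ratio = exp(dv/ve) = exp(1247.7/5452.497400) = 1.25712947
m_prop = m_dry * (mr - 1) = 4691.9 * (1.25712947 - 1)
m_prop = 1206.4257 kg

1206.4257 kg


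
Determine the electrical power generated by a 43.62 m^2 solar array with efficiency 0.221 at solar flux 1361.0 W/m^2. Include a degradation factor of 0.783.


P = area * eta * S * degradation
P = 43.62 * 0.221 * 1361.0 * 0.783
P = 10273.0126 W

10273.0126 W


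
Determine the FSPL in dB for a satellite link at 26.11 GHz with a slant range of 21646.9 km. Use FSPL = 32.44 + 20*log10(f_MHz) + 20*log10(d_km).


f = 26.11 GHz = 26110.0000 MHz
d = 21646.9 km
FSPL = 32.44 + 20*log10(26110.0000) + 20*log10(21646.9)
FSPL = 32.44 + 88.3361 + 86.7079
FSPL = 207.4841 dB

207.4841 dB


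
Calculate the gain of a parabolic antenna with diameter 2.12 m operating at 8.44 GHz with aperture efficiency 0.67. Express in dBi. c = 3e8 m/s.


lambda = c/f = 3e8 / 8.44e+09 = 0.03554502 m
G = eta*(pi*D/lambda)^2 = 0.67*(pi*2.12/0.03554502)^2
G = 23522.7804 (linear)
G = 10*log10(23522.7804) = 43.7149 dBi

43.7149 dBi


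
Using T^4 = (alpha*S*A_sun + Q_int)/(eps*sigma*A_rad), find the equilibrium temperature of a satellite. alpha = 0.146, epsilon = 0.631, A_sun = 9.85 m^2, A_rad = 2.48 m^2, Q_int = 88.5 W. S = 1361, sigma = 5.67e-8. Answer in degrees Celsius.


Numerator = alpha*S*A_sun + Q_int = 0.146*1361*9.85 + 88.5 = 2045.7541 W
Denominator = eps*sigma*A_rad = 0.631*5.67e-8*2.48 = 8.8728696e-08 W/K^4
T^4 = 2.3056285e+10 K^4
T = 389.6703 K = 116.5203 C

116.5203 degrees Celsius


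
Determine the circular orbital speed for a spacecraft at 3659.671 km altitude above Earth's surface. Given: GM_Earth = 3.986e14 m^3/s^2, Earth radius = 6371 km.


r = R_E + alt = 6371.0 + 3659.671 = 10030.6710 km = 1.0030671e+07 m
v = sqrt(mu/r) = sqrt(3.986e14 / 1.0030671e+07) = 6303.8178 m/s = 6.3038 km/s

6.3038 km/s


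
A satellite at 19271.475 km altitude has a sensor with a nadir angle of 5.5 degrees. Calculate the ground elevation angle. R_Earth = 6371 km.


r = R_E + alt = 25642.4750 km
Law of sines in the satellite / Earth-center / ground-point triangle:
  sin(nadir)/R_E = sin(90 + el)/r  =>  cos(el) = (r/R_E)*sin(nadir)
cos(el) = (25642.4750 / 6371.0000) * sin(5.5 deg) = 0.3857671
el = arccos(0.3857671) = 67.3086 deg
(Earth-central angle = 90 - nadir - el = 17.1914 deg)

67.3086 degrees


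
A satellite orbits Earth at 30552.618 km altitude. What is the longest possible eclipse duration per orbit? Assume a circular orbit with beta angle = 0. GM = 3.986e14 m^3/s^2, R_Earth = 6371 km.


r = 36923.6180 km
T = 1176.8371 min
Eclipse fraction = arcsin(R_E/r)/pi = arcsin(6371.0000/36923.6180)/pi
= arcsin(0.1725454)/pi = 0.05519915
Eclipse duration = 0.05519915 * 1176.8371 = 64.9604 min

64.9604 minutes


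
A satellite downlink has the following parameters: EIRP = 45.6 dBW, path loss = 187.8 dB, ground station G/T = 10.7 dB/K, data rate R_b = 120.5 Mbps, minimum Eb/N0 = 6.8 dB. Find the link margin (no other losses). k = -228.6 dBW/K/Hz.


C/N0 = EIRP - FSPL + G/T - k = 45.6 - 187.8 + 10.7 - (-228.6)
C/N0 = 97.1000 dB-Hz
R_b = 120.5 Mbps = 1.205e+08 bps -> 10*log10(R_b) = 80.8099 dB-Hz
Eb/N0 = C/N0 - 10*log10(R_b) = 97.1000 - 80.8099 = 16.2901 dB
Margin = Eb/N0 - Eb/N0_req = 16.2901 - 6.8 = 9.4901 dB (link closes)

9.4901 dB


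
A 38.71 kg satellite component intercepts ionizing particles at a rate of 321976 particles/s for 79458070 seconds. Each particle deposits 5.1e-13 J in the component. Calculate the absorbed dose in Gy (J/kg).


Total energy deposited = rate * time * E_per
  = 321976 * 79458070 * 5.1e-13 = 13.0476 J
Dose = E_total / mass = 13.0476 / 38.71
Dose = 0.337061 Gy

0.3371 Gy


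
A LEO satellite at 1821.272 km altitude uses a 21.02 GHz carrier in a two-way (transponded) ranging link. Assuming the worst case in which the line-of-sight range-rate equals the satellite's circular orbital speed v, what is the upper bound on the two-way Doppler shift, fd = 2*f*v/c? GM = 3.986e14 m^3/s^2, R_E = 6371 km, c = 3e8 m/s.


r = 8.192272e+06 m
v = sqrt(mu/r) = 6975.3574 m/s (worst-case radial velocity)
f = 21.02 GHz = 2.102e+10 Hz
fd = 2*f*v/c = 2*2.102e+10*6975.3574/3.0e+08
fd = 977480.0855 Hz

977480.0855 Hz


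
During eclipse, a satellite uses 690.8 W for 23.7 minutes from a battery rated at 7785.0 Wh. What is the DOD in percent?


E_used = P * t / 60 = 690.8 * 23.7 / 60 = 272.8660 Wh
DOD = E_used / E_total * 100 = 272.8660 / 7785.0 * 100
DOD = 3.5050 %

3.5050 %


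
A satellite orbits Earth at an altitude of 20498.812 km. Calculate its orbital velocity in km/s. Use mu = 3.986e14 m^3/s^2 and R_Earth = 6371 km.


r = R_E + alt = 6371.0 + 20498.812 = 26869.8120 km = 2.6869812e+07 m
v = sqrt(mu/r) = sqrt(3.986e14 / 2.6869812e+07) = 3851.5570 m/s = 3.8516 km/s

3.8516 km/s


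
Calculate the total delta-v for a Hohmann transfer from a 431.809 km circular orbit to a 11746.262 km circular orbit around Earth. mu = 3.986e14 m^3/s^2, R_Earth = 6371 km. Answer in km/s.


r1 = 6802.8090 km = 6.802809e+06 m
r2 = 18117.2620 km = 1.8117262e+07 m
dv1 = sqrt(mu/r1)*(sqrt(2*r2/(r1+r2)) - 1) = 1575.5655 m/s
dv2 = sqrt(mu/r2)*(1 - sqrt(2*r1/(r1+r2))) = 1224.7080 m/s
total dv = |dv1| + |dv2| = 1575.5655 + 1224.7080 = 2800.2734 m/s = 2.8003 km/s

2.8003 km/s


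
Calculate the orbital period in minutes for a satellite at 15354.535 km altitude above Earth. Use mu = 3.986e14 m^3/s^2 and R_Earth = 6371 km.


r = 21725.5350 km = 2.1725535e+07 m
T = 2*pi*sqrt(r^3/mu) = 2*pi*sqrt(1.0254428e+22 / 3.986e14)
T = 31868.8903 s = 531.1482 min

531.1482 minutes


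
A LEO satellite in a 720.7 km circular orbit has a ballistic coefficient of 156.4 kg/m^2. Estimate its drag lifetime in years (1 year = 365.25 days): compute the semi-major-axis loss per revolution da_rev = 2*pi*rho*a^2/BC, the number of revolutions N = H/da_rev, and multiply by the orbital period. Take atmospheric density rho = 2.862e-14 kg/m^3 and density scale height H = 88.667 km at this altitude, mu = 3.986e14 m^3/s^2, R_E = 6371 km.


a = R_E + alt = 7091.7000 km = 7.0917e+06 m
da_rev = 2*pi*rho*a^2/BC = 2*pi*2.862e-14*(7.0917e+06)^2/156.4 = 0.0578247095 m per revolution
N = H/da_rev = 88667.0000 m / 0.0578247095 m = 1.5333756e+06 revolutions
P = 2*pi*sqrt(a^3/mu) = 5943.4246 s
lifetime = N*P = 1.5333756e+06 * 5943.4246 = 9.1135023e+09 s = 105480.3511 days
years = 105480.3511 / 365.25 = 288.7895 years

288.7895 years


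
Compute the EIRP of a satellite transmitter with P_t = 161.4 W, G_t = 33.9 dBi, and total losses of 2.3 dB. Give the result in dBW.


Pt = 161.4 W = 22.0790 dBW
EIRP = Pt_dBW + Gt - losses = 22.0790 + 33.9 - 2.3 = 53.6790 dBW

53.6790 dBW


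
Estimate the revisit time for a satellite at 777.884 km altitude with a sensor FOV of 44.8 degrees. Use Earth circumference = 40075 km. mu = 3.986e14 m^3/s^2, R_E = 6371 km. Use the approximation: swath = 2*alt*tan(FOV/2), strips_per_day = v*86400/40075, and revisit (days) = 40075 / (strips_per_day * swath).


swath = 2*777.884*tan(0.3909538) = 641.2413 km
v = sqrt(mu/r) = 7467.0580 m/s = 7.4671 km/s
strips/day = v*86400/40075 = 7.4671*86400/40075 = 16.0987
coverage/day = strips * swath = 16.0987 * 641.2413 = 10323.1257 km
revisit = 40075 / 10323.1257 = 3.8821 days

3.8821 days


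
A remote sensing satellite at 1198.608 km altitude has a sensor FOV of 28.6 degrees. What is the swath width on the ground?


FOV = 28.6 deg = 0.4991642 rad
swath = 2 * alt * tan(FOV/2) = 2 * 1198.608 * tan(0.2495821)
swath = 2 * 1198.608 * 0.2548968
swath = 611.0427 km

611.0427 km


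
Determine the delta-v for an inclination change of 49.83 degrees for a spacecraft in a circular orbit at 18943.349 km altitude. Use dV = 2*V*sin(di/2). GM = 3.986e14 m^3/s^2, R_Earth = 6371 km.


r = 25314.3490 km = 2.5314349e+07 m
V = sqrt(mu/r) = 3968.1243 m/s
di = 49.83 deg = 0.8696976 rad
dV = 2*V*sin(di/2) = 2*3968.1243*sin(0.4348488)
dV = 3343.3293 m/s = 3.3433 km/s

3.3433 km/s


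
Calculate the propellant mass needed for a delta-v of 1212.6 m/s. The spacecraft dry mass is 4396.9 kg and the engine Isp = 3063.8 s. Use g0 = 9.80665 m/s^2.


ve = Isp * g0 = 3063.8 * 9.80665 = 30045.614270 m/s
mass ratio = exp(dv/ve) = exp(1212.6/30045.614270) = 1.04118411
m_prop = m_dry * (mr - 1) = 4396.9 * (1.04118411 - 1)
m_prop = 181.0824 kg

181.0824 kg


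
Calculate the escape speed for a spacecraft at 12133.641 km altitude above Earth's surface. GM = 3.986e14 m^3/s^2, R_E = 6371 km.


r = 6371.0 + 12133.641 = 18504.6410 km = 1.8504641e+07 m
v_esc = sqrt(2*mu/r) = sqrt(2*3.986e14 / 1.8504641e+07)
v_esc = 6563.6182 m/s = 6.5636 km/s

6.5636 km/s


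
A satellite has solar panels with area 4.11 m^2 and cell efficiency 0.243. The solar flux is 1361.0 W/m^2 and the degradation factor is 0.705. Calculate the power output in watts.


P = area * eta * S * degradation
P = 4.11 * 0.243 * 1361.0 * 0.705
P = 958.2864 W

958.2864 W


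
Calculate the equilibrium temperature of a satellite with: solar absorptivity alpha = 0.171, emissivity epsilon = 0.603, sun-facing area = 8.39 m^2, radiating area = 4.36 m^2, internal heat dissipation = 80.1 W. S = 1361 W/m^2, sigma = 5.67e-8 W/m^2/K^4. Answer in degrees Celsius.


Numerator = alpha*S*A_sun + Q_int = 0.171*1361*8.39 + 80.1 = 2032.7131 W
Denominator = eps*sigma*A_rad = 0.603*5.67e-8*4.36 = 1.4906884e-07 W/K^4
T^4 = 1.363607e+10 K^4
T = 341.7215 K = 68.5715 C

68.5715 degrees Celsius


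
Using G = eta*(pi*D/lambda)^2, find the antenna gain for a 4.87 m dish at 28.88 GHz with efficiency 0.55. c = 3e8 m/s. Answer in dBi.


lambda = c/f = 3e8 / 2.888e+10 = 0.01038781 m
G = eta*(pi*D/lambda)^2 = 0.55*(pi*4.87/0.01038781)^2
G = 1.1930873e+06 (linear)
G = 10*log10(1.1930873e+06) = 60.7667 dBi

60.7667 dBi


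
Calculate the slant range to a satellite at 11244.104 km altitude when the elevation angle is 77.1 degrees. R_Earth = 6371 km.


h = 11244.104 km, el = 77.1 deg
d = -R_E*sin(el) + sqrt((R_E*sin(el))^2 + 2*R_E*h + h^2)
d = -6371.0000*sin(1.3456) + sqrt((6371.0000*0.9747612)^2 + 2*6371.0000*11244.104 + 11244.104^2)
d = 11347.3839 km

11347.3839 km


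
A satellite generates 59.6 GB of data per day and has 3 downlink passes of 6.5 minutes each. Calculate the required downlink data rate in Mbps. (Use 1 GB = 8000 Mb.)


total contact time = 3 * 6.5 * 60 = 1170.0000 s
data = 59.6 GB = 476800.0000 Mb
rate = 476800.0000 / 1170.0000 = 407.5214 Mbps

407.5214 Mbps


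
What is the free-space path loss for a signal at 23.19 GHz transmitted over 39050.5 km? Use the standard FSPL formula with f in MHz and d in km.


f = 23.19 GHz = 23190.0000 MHz
d = 39050.5 km
FSPL = 32.44 + 20*log10(23190.0000) + 20*log10(39050.5)
FSPL = 32.44 + 87.3060 + 91.8325
FSPL = 211.5785 dB

211.5785 dB


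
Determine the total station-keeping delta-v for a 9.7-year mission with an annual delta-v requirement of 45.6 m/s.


dV = rate * years = 45.6 * 9.7
dV = 442.3200 m/s

442.3200 m/s


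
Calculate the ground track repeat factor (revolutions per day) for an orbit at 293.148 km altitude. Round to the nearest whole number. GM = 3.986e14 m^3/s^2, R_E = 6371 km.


r = 6.664148e+06 m
T = 2*pi*sqrt(r^3/mu) = 5414.1237 s = 90.2354 min
revs/day = 1440 / 90.2354 = 15.9583
Rounded: 16 revolutions per day

16 revolutions per day


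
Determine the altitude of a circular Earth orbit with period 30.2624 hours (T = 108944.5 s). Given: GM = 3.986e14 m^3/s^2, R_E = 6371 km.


T = 108944.5 s
r = (mu*T^2/(4*pi^2))^(1/3) = (3.986e14 * 108944.5^2 / (4*pi^2))^(1/3)
r = 4.9301794e+07 m = 49301.7944 km
alt = r - R_E = 49301.7944 - 6371 = 42930.7944 km

42930.7944 km


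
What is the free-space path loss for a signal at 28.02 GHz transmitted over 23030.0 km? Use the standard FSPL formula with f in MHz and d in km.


f = 28.02 GHz = 28020.0000 MHz
d = 23030.0 km
FSPL = 32.44 + 20*log10(28020.0000) + 20*log10(23030.0)
FSPL = 32.44 + 88.9494 + 87.2459
FSPL = 208.6352 dB

208.6352 dB


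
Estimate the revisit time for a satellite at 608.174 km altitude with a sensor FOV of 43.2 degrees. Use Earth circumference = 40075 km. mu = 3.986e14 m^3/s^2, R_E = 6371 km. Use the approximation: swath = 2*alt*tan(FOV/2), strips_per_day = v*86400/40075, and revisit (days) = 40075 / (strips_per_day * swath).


swath = 2*608.174*tan(0.3769911) = 481.5862 km
v = sqrt(mu/r) = 7557.2995 m/s = 7.5573 km/s
strips/day = v*86400/40075 = 7.5573*86400/40075 = 16.2932
coverage/day = strips * swath = 16.2932 * 481.5862 = 7846.5892 km
revisit = 40075 / 7846.5892 = 5.1073 days

5.1073 days


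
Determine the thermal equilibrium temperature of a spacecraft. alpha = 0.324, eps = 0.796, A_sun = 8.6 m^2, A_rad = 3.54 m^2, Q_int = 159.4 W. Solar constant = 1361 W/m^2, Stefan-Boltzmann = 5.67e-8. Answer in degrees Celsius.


Numerator = alpha*S*A_sun + Q_int = 0.324*1361*8.6 + 159.4 = 3951.6904 W
Denominator = eps*sigma*A_rad = 0.796*5.67e-8*3.54 = 1.5977153e-07 W/K^4
T^4 = 2.4733383e+10 K^4
T = 396.5709 K = 123.4209 C

123.4209 degrees Celsius


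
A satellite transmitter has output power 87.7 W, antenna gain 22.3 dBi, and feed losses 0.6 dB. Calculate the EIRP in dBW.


Pt = 87.7 W = 19.4300 dBW
EIRP = Pt_dBW + Gt - losses = 19.4300 + 22.3 - 0.6 = 41.1300 dBW

41.1300 dBW


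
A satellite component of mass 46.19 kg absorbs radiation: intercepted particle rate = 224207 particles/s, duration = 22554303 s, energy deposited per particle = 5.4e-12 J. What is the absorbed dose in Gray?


Total energy deposited = rate * time * E_per
  = 224207 * 22554303 * 5.4e-12 = 27.3069 J
Dose = E_total / mass = 27.3069 / 46.19
Dose = 0.5911863 Gy

0.5912 Gy


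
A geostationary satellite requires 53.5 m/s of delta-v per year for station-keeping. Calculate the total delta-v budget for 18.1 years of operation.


dV = rate * years = 53.5 * 18.1
dV = 968.3500 m/s

968.3500 m/s


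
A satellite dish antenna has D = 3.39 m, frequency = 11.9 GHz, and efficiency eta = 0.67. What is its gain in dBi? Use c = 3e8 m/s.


lambda = c/f = 3e8 / 1.19e+10 = 0.02521008 m
G = eta*(pi*D/lambda)^2 = 0.67*(pi*3.39/0.02521008)^2
G = 119570.8614 (linear)
G = 10*log10(119570.8614) = 50.7763 dBi

50.7763 dBi


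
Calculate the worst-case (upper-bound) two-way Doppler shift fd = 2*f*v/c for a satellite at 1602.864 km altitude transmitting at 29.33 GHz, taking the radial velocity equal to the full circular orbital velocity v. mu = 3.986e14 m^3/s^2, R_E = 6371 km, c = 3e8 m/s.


r = 7.973864e+06 m
v = sqrt(mu/r) = 7070.2413 m/s (worst-case radial velocity)
f = 29.33 GHz = 2.933e+10 Hz
fd = 2*f*v/c = 2*2.933e+10*7070.2413/3.0e+08
fd = 1.3824678e+06 Hz

1.3825e+06 Hz


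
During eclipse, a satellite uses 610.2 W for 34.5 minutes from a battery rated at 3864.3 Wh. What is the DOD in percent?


E_used = P * t / 60 = 610.2 * 34.5 / 60 = 350.8650 Wh
DOD = E_used / E_total * 100 = 350.8650 / 3864.3 * 100
DOD = 9.0797 %

9.0797 %


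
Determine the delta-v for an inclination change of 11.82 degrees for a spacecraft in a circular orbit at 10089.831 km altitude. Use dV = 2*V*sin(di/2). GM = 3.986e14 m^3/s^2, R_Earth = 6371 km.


r = 16460.8310 km = 1.6460831e+07 m
V = sqrt(mu/r) = 4920.8799 m/s
di = 11.82 deg = 0.2062979 rad
dV = 2*V*sin(di/2) = 2*4920.8799*sin(0.103149)
dV = 1013.3681 m/s = 1.0134 km/s

1.0134 km/s


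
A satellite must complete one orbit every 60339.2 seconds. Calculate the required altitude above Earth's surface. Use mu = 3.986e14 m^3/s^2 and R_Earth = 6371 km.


T = 60339.2 s
r = (mu*T^2/(4*pi^2))^(1/3) = (3.986e14 * 60339.2^2 / (4*pi^2))^(1/3)
r = 3.3250043e+07 m = 33250.0435 km
alt = r - R_E = 33250.0435 - 6371 = 26879.0435 km

26879.0435 km


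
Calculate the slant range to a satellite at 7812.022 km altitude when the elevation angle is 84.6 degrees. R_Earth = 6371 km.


h = 7812.022 km, el = 84.6 deg
d = -R_E*sin(el) + sqrt((R_E*sin(el))^2 + 2*R_E*h + h^2)
d = -6371.0000*sin(1.4765) + sqrt((6371.0000*0.995562)^2 + 2*6371.0000*7812.022 + 7812.022^2)
d = 7827.6183 km

7827.6183 km


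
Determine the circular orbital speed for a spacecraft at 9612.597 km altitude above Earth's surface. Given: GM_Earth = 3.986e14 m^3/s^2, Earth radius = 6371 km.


r = R_E + alt = 6371.0 + 9612.597 = 15983.5970 km = 1.5983597e+07 m
v = sqrt(mu/r) = sqrt(3.986e14 / 1.5983597e+07) = 4993.8028 m/s = 4.9938 km/s

4.9938 km/s


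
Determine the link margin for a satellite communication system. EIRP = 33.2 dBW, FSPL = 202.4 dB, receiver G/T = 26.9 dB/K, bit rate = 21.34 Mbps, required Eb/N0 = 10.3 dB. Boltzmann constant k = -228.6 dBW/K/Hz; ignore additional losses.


C/N0 = EIRP - FSPL + G/T - k = 33.2 - 202.4 + 26.9 - (-228.6)
C/N0 = 86.3000 dB-Hz
R_b = 21.34 Mbps = 2.134e+07 bps -> 10*log10(R_b) = 73.2919 dB-Hz
Eb/N0 = C/N0 - 10*log10(R_b) = 86.3000 - 73.2919 = 13.0081 dB
Margin = Eb/N0 - Eb/N0_req = 13.0081 - 10.3 = 2.7081 dB (link closes)

2.7081 dB


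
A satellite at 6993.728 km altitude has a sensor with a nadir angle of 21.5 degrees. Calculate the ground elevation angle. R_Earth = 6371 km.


r = R_E + alt = 13364.7280 km
Law of sines in the satellite / Earth-center / ground-point triangle:
  sin(nadir)/R_E = sin(90 + el)/r  =>  cos(el) = (r/R_E)*sin(nadir)
cos(el) = (13364.7280 / 6371.0000) * sin(21.5 deg) = 0.7688258
el = arccos(0.7688258) = 39.7514 deg
(Earth-central angle = 90 - nadir - el = 28.7486 deg)

39.7514 degrees


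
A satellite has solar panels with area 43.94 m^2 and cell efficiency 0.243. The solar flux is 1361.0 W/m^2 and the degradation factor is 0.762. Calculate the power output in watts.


P = area * eta * S * degradation
P = 43.94 * 0.243 * 1361.0 * 0.762
P = 11073.3601 W

11073.3601 W


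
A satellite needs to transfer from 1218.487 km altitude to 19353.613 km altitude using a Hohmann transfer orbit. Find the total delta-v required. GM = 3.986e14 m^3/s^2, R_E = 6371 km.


r1 = 7589.4870 km = 7.589487e+06 m
r2 = 25724.6130 km = 2.5724613e+07 m
dv1 = sqrt(mu/r1)*(sqrt(2*r2/(r1+r2)) - 1) = 1759.0521 m/s
dv2 = sqrt(mu/r2)*(1 - sqrt(2*r1/(r1+r2))) = 1279.2945 m/s
total dv = |dv1| + |dv2| = 1759.0521 + 1279.2945 = 3038.3467 m/s = 3.0383 km/s

3.0383 km/s


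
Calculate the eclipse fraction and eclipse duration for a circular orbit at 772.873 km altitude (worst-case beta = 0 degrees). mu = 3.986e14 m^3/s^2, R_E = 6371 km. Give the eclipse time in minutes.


r = 7143.8730 km
T = 100.1522 min
Eclipse fraction = arcsin(R_E/r)/pi = arcsin(6371.0000/7143.8730)/pi
= arcsin(0.8918132)/pi = 0.3505666
Eclipse duration = 0.3505666 * 100.1522 = 35.1100 min

35.1100 minutes


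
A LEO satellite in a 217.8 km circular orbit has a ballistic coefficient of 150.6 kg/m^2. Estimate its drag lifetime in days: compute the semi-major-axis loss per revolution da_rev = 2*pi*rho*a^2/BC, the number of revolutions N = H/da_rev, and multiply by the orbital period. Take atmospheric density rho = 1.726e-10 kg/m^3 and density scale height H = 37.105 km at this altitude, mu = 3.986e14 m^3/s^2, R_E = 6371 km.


a = R_E + alt = 6588.8000 km = 6.5888e+06 m
da_rev = 2*pi*rho*a^2/BC = 2*pi*1.726e-10*(6.5888e+06)^2/150.6 = 312.613938 m per revolution
N = H/da_rev = 37105.0000 m / 312.613938 m = 118.6927 revolutions
P = 2*pi*sqrt(a^3/mu) = 5322.5617 s
lifetime = N*P = 118.6927 * 5322.5617 = 631749.3544 s = 7.3119 days

7.3119 days


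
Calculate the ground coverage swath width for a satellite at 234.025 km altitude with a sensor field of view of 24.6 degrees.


FOV = 24.6 deg = 0.429351 rad
swath = 2 * alt * tan(FOV/2) = 2 * 234.025 * tan(0.2146755)
swath = 2 * 234.025 * 0.2180353
swath = 102.0514 km

102.0514 km


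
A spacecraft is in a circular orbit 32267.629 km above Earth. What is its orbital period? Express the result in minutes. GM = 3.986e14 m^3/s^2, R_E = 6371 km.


r = 38638.6290 km = 3.8638629e+07 m
T = 2*pi*sqrt(r^3/mu) = 2*pi*sqrt(5.7685296e+22 / 3.986e14)
T = 75586.4212 s = 1259.7737 min

1259.7737 minutes


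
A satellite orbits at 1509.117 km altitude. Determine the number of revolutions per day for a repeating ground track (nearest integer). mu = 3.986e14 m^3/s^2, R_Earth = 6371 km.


r = 7.880117e+06 m
T = 2*pi*sqrt(r^3/mu) = 6961.6185 s = 116.0270 min
revs/day = 1440 / 116.0270 = 12.4109
Rounded: 12 revolutions per day

12 revolutions per day


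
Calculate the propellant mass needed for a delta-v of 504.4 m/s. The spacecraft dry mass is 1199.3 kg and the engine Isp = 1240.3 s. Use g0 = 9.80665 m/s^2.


ve = Isp * g0 = 1240.3 * 9.80665 = 12163.187995 m/s
mass ratio = exp(dv/ve) = exp(504.4/12163.187995) = 1.04234126
m_prop = m_dry * (mr - 1) = 1199.3 * (1.04234126 - 1)
m_prop = 50.7799 kg

50.7799 kg


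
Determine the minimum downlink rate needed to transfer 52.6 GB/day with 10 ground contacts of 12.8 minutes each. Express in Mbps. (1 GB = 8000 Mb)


total contact time = 10 * 12.8 * 60 = 7680.0000 s
data = 52.6 GB = 420800.0000 Mb
rate = 420800.0000 / 7680.0000 = 54.7917 Mbps

54.7917 Mbps


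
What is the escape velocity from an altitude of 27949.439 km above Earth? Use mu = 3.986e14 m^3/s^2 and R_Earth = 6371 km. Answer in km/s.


r = 6371.0 + 27949.439 = 34320.4390 km = 3.4320439e+07 m
v_esc = sqrt(2*mu/r) = sqrt(2*3.986e14 / 3.4320439e+07)
v_esc = 4819.5582 m/s = 4.8196 km/s

4.8196 km/s


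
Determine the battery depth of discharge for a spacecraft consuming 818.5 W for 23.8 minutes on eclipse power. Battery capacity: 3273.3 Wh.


E_used = P * t / 60 = 818.5 * 23.8 / 60 = 324.6717 Wh
DOD = E_used / E_total * 100 = 324.6717 / 3273.3 * 100
DOD = 9.9188 %

9.9188 %


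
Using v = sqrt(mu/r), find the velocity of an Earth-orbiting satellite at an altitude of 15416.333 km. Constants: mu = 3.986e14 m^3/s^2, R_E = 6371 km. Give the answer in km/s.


r = R_E + alt = 6371.0 + 15416.333 = 21787.3330 km = 2.1787333e+07 m
v = sqrt(mu/r) = sqrt(3.986e14 / 2.1787333e+07) = 4277.2695 m/s = 4.2773 km/s

4.2773 km/s


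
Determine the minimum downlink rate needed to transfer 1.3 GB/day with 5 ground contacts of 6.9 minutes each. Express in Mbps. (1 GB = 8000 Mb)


total contact time = 5 * 6.9 * 60 = 2070.0000 s
data = 1.3 GB = 10400.0000 Mb
rate = 10400.0000 / 2070.0000 = 5.0242 Mbps

5.0242 Mbps


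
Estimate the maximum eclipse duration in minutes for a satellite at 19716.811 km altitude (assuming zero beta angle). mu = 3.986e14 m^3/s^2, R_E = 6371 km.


r = 26087.8110 km
T = 698.9022 min
Eclipse fraction = arcsin(R_E/r)/pi = arcsin(6371.0000/26087.8110)/pi
= arcsin(0.2442137)/pi = 0.07852983
Eclipse duration = 0.07852983 * 698.9022 = 54.8847 min

54.8847 minutes


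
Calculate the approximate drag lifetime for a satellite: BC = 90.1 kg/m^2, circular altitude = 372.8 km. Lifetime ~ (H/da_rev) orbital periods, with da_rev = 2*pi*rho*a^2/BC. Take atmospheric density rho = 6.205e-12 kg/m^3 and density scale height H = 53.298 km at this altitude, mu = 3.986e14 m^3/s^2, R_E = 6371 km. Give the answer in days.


a = R_E + alt = 6743.8000 km = 6.7438e+06 m
da_rev = 2*pi*rho*a^2/BC = 2*pi*6.205e-12*(6.7438e+06)^2/90.1 = 19.679145 m per revolution
N = H/da_rev = 53298.0000 m / 19.679145 m = 2708.3494 revolutions
P = 2*pi*sqrt(a^3/mu) = 5511.4801 s
lifetime = N*P = 2708.3494 * 5511.4801 = 1.4927014e+07 s = 172.7664 days

172.7664 days


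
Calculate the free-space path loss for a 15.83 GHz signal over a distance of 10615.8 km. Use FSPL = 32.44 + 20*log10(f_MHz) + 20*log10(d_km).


f = 15.83 GHz = 15830.0000 MHz
d = 10615.8 km
FSPL = 32.44 + 20*log10(15830.0000) + 20*log10(10615.8)
FSPL = 32.44 + 83.9896 + 80.5191
FSPL = 196.9487 dB

196.9487 dB


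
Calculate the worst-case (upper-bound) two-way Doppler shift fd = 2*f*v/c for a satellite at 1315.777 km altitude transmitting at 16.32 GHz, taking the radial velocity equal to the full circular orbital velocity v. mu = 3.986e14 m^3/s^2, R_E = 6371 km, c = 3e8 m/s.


r = 7.686777e+06 m
v = sqrt(mu/r) = 7201.0613 m/s (worst-case radial velocity)
f = 16.32 GHz = 1.632e+10 Hz
fd = 2*f*v/c = 2*1.632e+10*7201.0613/3.0e+08
fd = 783475.4663 Hz

783475.4663 Hz


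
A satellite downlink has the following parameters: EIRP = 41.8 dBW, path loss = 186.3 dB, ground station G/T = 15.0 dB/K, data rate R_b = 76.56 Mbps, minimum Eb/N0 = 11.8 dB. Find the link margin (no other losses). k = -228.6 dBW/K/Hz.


C/N0 = EIRP - FSPL + G/T - k = 41.8 - 186.3 + 15.0 - (-228.6)
C/N0 = 99.1000 dB-Hz
R_b = 76.56 Mbps = 7.656e+07 bps -> 10*log10(R_b) = 78.8400 dB-Hz
Eb/N0 = C/N0 - 10*log10(R_b) = 99.1000 - 78.8400 = 20.2600 dB
Margin = Eb/N0 - Eb/N0_req = 20.2600 - 11.8 = 8.4600 dB (link closes)

8.4600 dB


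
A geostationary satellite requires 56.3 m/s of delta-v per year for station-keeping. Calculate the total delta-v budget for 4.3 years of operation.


dV = rate * years = 56.3 * 4.3
dV = 242.0900 m/s

242.0900 m/s


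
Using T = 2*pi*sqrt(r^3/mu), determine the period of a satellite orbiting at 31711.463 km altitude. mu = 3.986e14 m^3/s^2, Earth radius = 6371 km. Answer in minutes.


r = 38082.4630 km = 3.8082463e+07 m
T = 2*pi*sqrt(r^3/mu) = 2*pi*sqrt(5.5230005e+22 / 3.986e14)
T = 73960.3171 s = 1232.6720 min

1232.6720 minutes


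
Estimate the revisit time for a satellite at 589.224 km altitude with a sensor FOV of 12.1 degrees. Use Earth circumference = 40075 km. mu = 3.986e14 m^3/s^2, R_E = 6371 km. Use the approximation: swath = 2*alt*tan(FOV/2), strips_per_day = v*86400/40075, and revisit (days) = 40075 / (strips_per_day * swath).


swath = 2*589.224*tan(0.1055924) = 124.8997 km
v = sqrt(mu/r) = 7567.5803 m/s = 7.5676 km/s
strips/day = v*86400/40075 = 7.5676*86400/40075 = 16.3154
coverage/day = strips * swath = 16.3154 * 124.8997 = 2037.7867 km
revisit = 40075 / 2037.7867 = 19.6659 days

19.6659 days


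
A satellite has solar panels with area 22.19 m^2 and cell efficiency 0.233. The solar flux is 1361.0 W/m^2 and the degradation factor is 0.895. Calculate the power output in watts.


P = area * eta * S * degradation
P = 22.19 * 0.233 * 1361.0 * 0.895
P = 6297.8800 W

6297.8800 W


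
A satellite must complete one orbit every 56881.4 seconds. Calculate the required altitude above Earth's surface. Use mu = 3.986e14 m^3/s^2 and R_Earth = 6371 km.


T = 56881.4 s
r = (mu*T^2/(4*pi^2))^(1/3) = (3.986e14 * 56881.4^2 / (4*pi^2))^(1/3)
r = 3.1967306e+07 m = 31967.3059 km
alt = r - R_E = 31967.3059 - 6371 = 25596.3059 km

25596.3059 km


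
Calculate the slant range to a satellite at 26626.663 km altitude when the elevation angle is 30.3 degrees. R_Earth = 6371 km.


h = 26626.663 km, el = 30.3 deg
d = -R_E*sin(el) + sqrt((R_E*sin(el))^2 + 2*R_E*h + h^2)
d = -6371.0000*sin(0.5288348) + sqrt((6371.0000*0.5045276)^2 + 2*6371.0000*26626.663 + 26626.663^2)
d = 29321.6060 km

29321.6060 km


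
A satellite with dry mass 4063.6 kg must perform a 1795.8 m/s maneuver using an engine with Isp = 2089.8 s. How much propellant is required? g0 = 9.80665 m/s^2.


ve = Isp * g0 = 2089.8 * 9.80665 = 20493.937170 m/s
mass ratio = exp(dv/ve) = exp(1795.8/20493.937170) = 1.09157970
m_prop = m_dry * (mr - 1) = 4063.6 * (1.09157970 - 1)
m_prop = 372.1433 kg

372.1433 kg


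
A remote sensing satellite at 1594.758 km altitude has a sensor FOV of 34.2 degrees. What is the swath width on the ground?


FOV = 34.2 deg = 0.5969026 rad
swath = 2 * alt * tan(FOV/2) = 2 * 1594.758 * tan(0.2984513)
swath = 2 * 1594.758 * 0.3076402
swath = 981.2232 km

981.2232 km


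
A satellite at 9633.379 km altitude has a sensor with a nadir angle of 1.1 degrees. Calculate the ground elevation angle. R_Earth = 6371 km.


r = R_E + alt = 16004.3790 km
Law of sines in the satellite / Earth-center / ground-point triangle:
  sin(nadir)/R_E = sin(90 + el)/r  =>  cos(el) = (r/R_E)*sin(nadir)
cos(el) = (16004.3790 / 6371.0000) * sin(1.1 deg) = 0.04822526
el = arccos(0.04822526) = 87.2358 deg
(Earth-central angle = 90 - nadir - el = 1.6642 deg)

87.2358 degrees


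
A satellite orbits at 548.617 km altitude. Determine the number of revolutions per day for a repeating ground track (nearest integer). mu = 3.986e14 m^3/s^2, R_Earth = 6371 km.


r = 6.919617e+06 m
T = 2*pi*sqrt(r^3/mu) = 5728.4128 s = 95.4735 min
revs/day = 1440 / 95.4735 = 15.0827
Rounded: 15 revolutions per day

15 revolutions per day


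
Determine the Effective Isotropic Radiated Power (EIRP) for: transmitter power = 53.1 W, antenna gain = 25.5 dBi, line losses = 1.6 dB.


Pt = 53.1 W = 17.2509 dBW
EIRP = Pt_dBW + Gt - losses = 17.2509 + 25.5 - 1.6 = 41.1509 dBW

41.1509 dBW


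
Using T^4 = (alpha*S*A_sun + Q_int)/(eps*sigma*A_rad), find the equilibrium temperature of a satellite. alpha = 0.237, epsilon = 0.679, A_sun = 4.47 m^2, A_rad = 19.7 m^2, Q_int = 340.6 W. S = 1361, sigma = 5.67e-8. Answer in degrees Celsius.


Numerator = alpha*S*A_sun + Q_int = 0.237*1361*4.47 + 340.6 = 1782.4298 W
Denominator = eps*sigma*A_rad = 0.679*5.67e-8*19.7 = 7.5843621e-07 W/K^4
T^4 = 2.350138e+09 K^4
T = 220.1777 K = -52.9723 C

-52.9723 degrees Celsius


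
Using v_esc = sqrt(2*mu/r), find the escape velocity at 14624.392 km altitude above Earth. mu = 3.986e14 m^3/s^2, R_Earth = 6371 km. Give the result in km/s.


r = 6371.0 + 14624.392 = 20995.3920 km = 2.0995392e+07 m
v_esc = sqrt(2*mu/r) = sqrt(2*3.986e14 / 2.0995392e+07)
v_esc = 6161.9994 m/s = 6.1620 km/s

6.1620 km/s


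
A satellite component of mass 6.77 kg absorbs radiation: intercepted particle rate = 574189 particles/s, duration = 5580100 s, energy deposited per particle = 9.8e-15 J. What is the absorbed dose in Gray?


Total energy deposited = rate * time * E_per
  = 574189 * 5580100 * 9.8e-15 = 0.03139951 J
Dose = E_total / mass = 0.03139951 / 6.77
Dose = 0.004638038 Gy

0.0046 Gy


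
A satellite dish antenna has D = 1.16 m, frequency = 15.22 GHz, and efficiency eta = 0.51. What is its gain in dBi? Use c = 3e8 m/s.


lambda = c/f = 3e8 / 1.522e+10 = 0.01971091 m
G = eta*(pi*D/lambda)^2 = 0.51*(pi*1.16/0.01971091)^2
G = 17433.0227 (linear)
G = 10*log10(17433.0227) = 42.4137 dBi

42.4137 dBi


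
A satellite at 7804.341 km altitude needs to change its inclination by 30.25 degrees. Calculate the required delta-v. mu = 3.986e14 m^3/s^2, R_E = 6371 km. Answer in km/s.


r = 14175.3410 km = 1.4175341e+07 m
V = sqrt(mu/r) = 5302.7590 m/s
di = 30.25 deg = 0.5279621 rad
dV = 2*V*sin(di/2) = 2*5302.7590*sin(0.263981)
dV = 2767.2527 m/s = 2.7673 km/s

2.7673 km/s


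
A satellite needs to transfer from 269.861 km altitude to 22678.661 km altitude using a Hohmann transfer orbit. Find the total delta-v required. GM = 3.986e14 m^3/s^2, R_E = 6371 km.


r1 = 6640.8610 km = 6.640861e+06 m
r2 = 29049.6610 km = 2.9049661e+07 m
dv1 = sqrt(mu/r1)*(sqrt(2*r2/(r1+r2)) - 1) = 2137.3380 m/s
dv2 = sqrt(mu/r2)*(1 - sqrt(2*r1/(r1+r2))) = 1444.5415 m/s
total dv = |dv1| + |dv2| = 2137.3380 + 1444.5415 = 3581.8795 m/s = 3.5819 km/s

3.5819 km/s


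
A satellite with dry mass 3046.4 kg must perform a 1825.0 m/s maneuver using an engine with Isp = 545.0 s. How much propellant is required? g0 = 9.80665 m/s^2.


ve = Isp * g0 = 545.0 * 9.80665 = 5344.624250 m/s
mass ratio = exp(dv/ve) = exp(1825.0/5344.624250) = 1.40700679
m_prop = m_dry * (mr - 1) = 3046.4 * (1.40700679 - 1)
m_prop = 1239.9055 kg

1239.9055 kg


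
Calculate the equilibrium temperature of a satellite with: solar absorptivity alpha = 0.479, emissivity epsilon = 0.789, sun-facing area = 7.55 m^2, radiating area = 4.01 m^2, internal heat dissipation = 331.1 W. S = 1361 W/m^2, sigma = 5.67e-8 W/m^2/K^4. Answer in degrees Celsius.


Numerator = alpha*S*A_sun + Q_int = 0.479*1361*7.55 + 331.1 = 5253.0885 W
Denominator = eps*sigma*A_rad = 0.789*5.67e-8*4.01 = 1.7939256e-07 W/K^4
T^4 = 2.9282643e+10 K^4
T = 413.6686 K = 140.5186 C

140.5186 degrees Celsius


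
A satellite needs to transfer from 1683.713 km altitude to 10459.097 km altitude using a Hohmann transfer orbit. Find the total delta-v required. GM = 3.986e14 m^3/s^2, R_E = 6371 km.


r1 = 8054.7130 km = 8.054713e+06 m
r2 = 16830.0970 km = 1.6830097e+07 m
dv1 = sqrt(mu/r1)*(sqrt(2*r2/(r1+r2)) - 1) = 1146.8662 m/s
dv2 = sqrt(mu/r2)*(1 - sqrt(2*r1/(r1+r2))) = 950.9975 m/s
total dv = |dv1| + |dv2| = 1146.8662 + 950.9975 = 2097.8637 m/s = 2.0979 km/s

2.0979 km/s


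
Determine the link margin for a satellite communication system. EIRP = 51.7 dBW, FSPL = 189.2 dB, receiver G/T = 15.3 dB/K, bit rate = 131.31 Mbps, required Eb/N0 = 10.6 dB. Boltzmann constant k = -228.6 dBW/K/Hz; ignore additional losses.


C/N0 = EIRP - FSPL + G/T - k = 51.7 - 189.2 + 15.3 - (-228.6)
C/N0 = 106.4000 dB-Hz
R_b = 131.31 Mbps = 1.3131e+08 bps -> 10*log10(R_b) = 81.1830 dB-Hz
Eb/N0 = C/N0 - 10*log10(R_b) = 106.4000 - 81.1830 = 25.2170 dB
Margin = Eb/N0 - Eb/N0_req = 25.2170 - 10.6 = 14.6170 dB (link closes)

14.6170 dB


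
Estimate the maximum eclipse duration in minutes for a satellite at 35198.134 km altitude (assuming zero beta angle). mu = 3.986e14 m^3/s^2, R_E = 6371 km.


r = 41569.1340 km
T = 1405.7770 min
Eclipse fraction = arcsin(R_E/r)/pi = arcsin(6371.0000/41569.1340)/pi
= arcsin(0.1532628)/pi = 0.04897809
Eclipse duration = 0.04897809 * 1405.7770 = 68.8523 min

68.8523 minutes


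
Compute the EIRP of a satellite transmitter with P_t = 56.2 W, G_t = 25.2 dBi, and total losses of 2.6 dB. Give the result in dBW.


Pt = 56.2 W = 17.4974 dBW
EIRP = Pt_dBW + Gt - losses = 17.4974 + 25.2 - 2.6 = 40.0974 dBW

40.0974 dBW


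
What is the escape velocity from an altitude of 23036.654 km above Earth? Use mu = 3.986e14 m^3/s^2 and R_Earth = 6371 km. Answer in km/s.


r = 6371.0 + 23036.654 = 29407.6540 km = 2.9407654e+07 m
v_esc = sqrt(2*mu/r) = sqrt(2*3.986e14 / 2.9407654e+07)
v_esc = 5206.5909 m/s = 5.2066 km/s

5.2066 km/s


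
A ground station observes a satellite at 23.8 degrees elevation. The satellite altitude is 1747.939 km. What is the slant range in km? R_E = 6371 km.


h = 1747.939 km, el = 23.8 deg
d = -R_E*sin(el) + sqrt((R_E*sin(el))^2 + 2*R_E*h + h^2)
d = -6371.0000*sin(0.4153884) + sqrt((6371.0000*0.4035453)^2 + 2*6371.0000*1747.939 + 1747.939^2)
d = 3080.3406 km

3080.3406 km


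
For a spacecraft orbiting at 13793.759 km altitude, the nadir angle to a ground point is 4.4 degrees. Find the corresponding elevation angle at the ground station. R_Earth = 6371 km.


r = R_E + alt = 20164.7590 km
Law of sines in the satellite / Earth-center / ground-point triangle:
  sin(nadir)/R_E = sin(90 + el)/r  =>  cos(el) = (r/R_E)*sin(nadir)
cos(el) = (20164.7590 / 6371.0000) * sin(4.4 deg) = 0.2428223
el = arccos(0.2428223) = 75.9468 deg
(Earth-central angle = 90 - nadir - el = 9.6532 deg)

75.9468 degrees


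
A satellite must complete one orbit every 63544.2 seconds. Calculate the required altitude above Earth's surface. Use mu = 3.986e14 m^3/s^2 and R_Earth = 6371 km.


T = 63544.2 s
r = (mu*T^2/(4*pi^2))^(1/3) = (3.986e14 * 63544.2^2 / (4*pi^2))^(1/3)
r = 3.4417274e+07 m = 34417.2735 km
alt = r - R_E = 34417.2735 - 6371 = 28046.2735 km

28046.2735 km


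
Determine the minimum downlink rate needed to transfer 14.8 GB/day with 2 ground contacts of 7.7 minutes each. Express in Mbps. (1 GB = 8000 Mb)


total contact time = 2 * 7.7 * 60 = 924.0000 s
data = 14.8 GB = 118400.0000 Mb
rate = 118400.0000 / 924.0000 = 128.1385 Mbps

128.1385 Mbps


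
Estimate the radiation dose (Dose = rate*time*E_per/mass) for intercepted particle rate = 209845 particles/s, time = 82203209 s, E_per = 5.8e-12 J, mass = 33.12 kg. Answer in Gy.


Total energy deposited = rate * time * E_per
  = 209845 * 82203209 * 5.8e-12 = 100.0496 J
Dose = E_total / mass = 100.0496 / 33.12
Dose = 3.0208 Gy

3.0208 Gy


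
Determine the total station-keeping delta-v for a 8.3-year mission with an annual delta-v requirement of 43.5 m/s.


dV = rate * years = 43.5 * 8.3
dV = 361.0500 m/s

361.0500 m/s


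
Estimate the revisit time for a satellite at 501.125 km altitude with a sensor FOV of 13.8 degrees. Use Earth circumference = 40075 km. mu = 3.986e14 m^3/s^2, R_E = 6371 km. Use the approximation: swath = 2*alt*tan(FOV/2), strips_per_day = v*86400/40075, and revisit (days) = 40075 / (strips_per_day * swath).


swath = 2*501.125*tan(0.1204277) = 121.2856 km
v = sqrt(mu/r) = 7615.9331 m/s = 7.6159 km/s
strips/day = v*86400/40075 = 7.6159*86400/40075 = 16.4196
coverage/day = strips * swath = 16.4196 * 121.2856 = 1991.4641 km
revisit = 40075 / 1991.4641 = 20.1234 days

20.1234 days


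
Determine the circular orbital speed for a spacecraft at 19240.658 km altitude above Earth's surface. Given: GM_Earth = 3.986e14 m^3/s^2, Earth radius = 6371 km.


r = R_E + alt = 6371.0 + 19240.658 = 25611.6580 km = 2.5611658e+07 m
v = sqrt(mu/r) = sqrt(3.986e14 / 2.5611658e+07) = 3945.0254 m/s = 3.9450 km/s

3.9450 km/s


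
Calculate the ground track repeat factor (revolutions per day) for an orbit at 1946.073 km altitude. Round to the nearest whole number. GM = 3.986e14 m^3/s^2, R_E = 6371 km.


r = 8.317073e+06 m
T = 2*pi*sqrt(r^3/mu) = 7548.6101 s = 125.8102 min
revs/day = 1440 / 125.8102 = 11.4458
Rounded: 11 revolutions per day

11 revolutions per day


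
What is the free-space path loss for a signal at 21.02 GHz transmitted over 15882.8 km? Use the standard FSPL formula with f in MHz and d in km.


f = 21.02 GHz = 21020.0000 MHz
d = 15882.8 km
FSPL = 32.44 + 20*log10(21020.0000) + 20*log10(15882.8)
FSPL = 32.44 + 86.4527 + 84.0185
FSPL = 202.9112 dB

202.9112 dB
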